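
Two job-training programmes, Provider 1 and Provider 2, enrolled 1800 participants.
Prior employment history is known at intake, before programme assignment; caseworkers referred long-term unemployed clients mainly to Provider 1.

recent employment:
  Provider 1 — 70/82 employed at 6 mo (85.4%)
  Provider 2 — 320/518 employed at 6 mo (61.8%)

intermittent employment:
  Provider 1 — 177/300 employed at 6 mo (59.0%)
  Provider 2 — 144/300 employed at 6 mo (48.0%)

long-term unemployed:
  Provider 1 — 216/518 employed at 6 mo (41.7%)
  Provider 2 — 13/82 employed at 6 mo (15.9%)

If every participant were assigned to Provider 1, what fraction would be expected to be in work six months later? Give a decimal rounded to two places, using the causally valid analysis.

0.62

Within every prior employment history level Provider 1 has the higher rate, yet pooled Provider 2 does — Simpson's reversal.
Since prior employment history is a pre-existing factor (not a product of the programme) and it affects the outcome on its own, it is a confounder. The stratified rates, not the pooled rate, identify the causal effect.
Standardising Provider 1 to the population prior employment history mix: 0.333·70/82 + 0.333·177/300 + 0.333·216/518 = 0.620.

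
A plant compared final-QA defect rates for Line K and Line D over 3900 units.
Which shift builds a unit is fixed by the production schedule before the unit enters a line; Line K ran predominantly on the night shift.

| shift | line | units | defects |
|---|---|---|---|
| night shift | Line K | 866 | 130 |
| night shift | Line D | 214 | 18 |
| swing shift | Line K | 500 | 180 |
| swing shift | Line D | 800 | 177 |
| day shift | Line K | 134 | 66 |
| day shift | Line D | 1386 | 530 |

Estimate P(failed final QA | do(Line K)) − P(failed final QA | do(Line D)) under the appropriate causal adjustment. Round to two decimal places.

+0.11

Shift differs across lines for reasons unrelated to any effect of the line itself, and it separately predicts the outcome — a classic confounder. We must compare within shift levels.
Adjusting over the population distribution of shift: 0.277·(0.150−0.084) + 0.333·(0.360−0.221) + 0.390·(0.493−0.382) = +0.107.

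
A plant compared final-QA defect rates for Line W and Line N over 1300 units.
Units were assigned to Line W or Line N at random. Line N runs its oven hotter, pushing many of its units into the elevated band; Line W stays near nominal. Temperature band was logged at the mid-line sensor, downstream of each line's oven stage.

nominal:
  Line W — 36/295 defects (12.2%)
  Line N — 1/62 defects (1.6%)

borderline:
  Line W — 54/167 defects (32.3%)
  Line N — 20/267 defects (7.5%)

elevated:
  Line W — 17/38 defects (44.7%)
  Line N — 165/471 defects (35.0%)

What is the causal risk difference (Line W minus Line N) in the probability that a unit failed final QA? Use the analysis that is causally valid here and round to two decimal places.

The distribution of in-process temperature band is itself part of what the line does — it is an intermediate outcome. Holding it fixed would remove that part of the effect; the total effect is the pooled difference.
The causal difference is the pooled difference: 0.214 − 0.233 = -0.018.

-0.02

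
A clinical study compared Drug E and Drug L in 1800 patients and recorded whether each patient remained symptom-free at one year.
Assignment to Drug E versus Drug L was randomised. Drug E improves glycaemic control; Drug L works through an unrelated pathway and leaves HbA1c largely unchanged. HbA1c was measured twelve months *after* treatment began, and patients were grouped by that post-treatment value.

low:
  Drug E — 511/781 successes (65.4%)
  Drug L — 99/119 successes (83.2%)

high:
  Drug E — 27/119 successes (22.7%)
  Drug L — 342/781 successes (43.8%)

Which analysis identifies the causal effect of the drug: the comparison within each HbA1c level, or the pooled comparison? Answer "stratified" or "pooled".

HbA1c is downstream of the drug. One should not condition on a consequence of treatment, so the overall rates are the right comparison.
Pooled: Drug E 59.8% vs Drug L 49.0%; Drug E is higher overall.

pooled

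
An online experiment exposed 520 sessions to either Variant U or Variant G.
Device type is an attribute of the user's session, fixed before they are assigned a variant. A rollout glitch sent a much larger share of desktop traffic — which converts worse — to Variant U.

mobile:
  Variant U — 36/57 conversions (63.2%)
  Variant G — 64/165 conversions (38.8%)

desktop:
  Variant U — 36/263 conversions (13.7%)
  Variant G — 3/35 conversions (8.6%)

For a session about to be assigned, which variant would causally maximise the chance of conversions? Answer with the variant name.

Variant U

The stratified and pooled comparisons disagree (Variant U wins within each device type; Variant G wins overall), so the answer turns on the causal role of device type.
Device type is set before the variant has any effect — it is not caused by the variant — and it independently drives the outcome. That makes it a confounder, so the causal comparison is within device type levels.
Within each level — mobile: 63.2% vs 38.8%; desktop: 13.7% vs 8.6% — Variant U is higher every time.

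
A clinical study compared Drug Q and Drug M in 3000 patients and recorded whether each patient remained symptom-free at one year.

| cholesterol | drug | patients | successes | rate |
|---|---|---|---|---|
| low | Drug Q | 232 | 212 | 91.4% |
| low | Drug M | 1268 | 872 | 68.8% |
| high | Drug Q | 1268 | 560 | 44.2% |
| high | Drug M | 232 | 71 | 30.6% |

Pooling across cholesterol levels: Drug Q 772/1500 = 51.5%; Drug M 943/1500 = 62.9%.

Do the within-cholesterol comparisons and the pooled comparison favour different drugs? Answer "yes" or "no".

yes

Within each cholesterol level (low 91.4% vs 68.8%; high 44.2% vs 30.6%), Drug Q has the higher rate every time. Pooled: 51.5% vs 62.9% — Drug M has the higher rate overall. The two comparisons disagree.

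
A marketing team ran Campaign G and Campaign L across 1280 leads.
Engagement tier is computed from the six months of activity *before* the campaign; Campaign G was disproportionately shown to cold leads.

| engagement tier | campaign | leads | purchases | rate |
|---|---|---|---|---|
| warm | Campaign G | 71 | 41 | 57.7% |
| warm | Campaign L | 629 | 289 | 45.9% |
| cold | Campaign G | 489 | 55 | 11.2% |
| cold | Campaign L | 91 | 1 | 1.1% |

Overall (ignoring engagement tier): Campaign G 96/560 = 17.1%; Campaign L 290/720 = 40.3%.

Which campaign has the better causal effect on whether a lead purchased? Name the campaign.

Engagement tier is set before the campaign has any effect — it is not caused by the campaign — and it independently drives the outcome. That makes it a confounder, so the causal comparison is within engagement tier levels.
Within each level — warm: 57.7% vs 45.9%; cold: 11.2% vs 1.1% — Campaign G is higher every time.

Campaign G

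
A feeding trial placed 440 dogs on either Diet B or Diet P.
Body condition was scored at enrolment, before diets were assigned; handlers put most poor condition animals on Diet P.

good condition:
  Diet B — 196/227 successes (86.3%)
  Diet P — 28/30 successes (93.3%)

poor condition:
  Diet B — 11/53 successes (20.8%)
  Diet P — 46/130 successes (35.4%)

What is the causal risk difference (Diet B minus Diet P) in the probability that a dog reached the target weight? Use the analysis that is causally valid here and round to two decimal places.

The starting body condition-specific comparison favours Diet P throughout, but the pooled figures favour Diet B. The question is whether to condition on starting body condition.
Nothing the diet does changes starting body condition; the imbalance is an allocation artefact. With starting body condition also predicting the outcome, the pooled figure is confounded, and the within-stratum comparison is the causal one.
Adjusting over the population distribution of starting body condition: 0.584·(0.863−0.933) + 0.416·(0.208−0.354) = -0.102.

-0.10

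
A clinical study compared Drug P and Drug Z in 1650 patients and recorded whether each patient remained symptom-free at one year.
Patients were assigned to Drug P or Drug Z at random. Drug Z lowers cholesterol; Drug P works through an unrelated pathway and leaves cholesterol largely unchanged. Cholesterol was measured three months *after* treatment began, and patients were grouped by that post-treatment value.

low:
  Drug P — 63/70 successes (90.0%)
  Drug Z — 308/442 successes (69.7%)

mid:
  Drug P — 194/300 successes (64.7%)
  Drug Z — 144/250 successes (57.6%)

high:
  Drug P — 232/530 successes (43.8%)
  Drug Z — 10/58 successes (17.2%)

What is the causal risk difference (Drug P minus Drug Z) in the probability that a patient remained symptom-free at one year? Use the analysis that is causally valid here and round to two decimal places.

-0.07

The stratified and pooled comparisons disagree (Drug P wins within each cholesterol; Drug Z wins overall), so the answer turns on the causal role of cholesterol.
The distribution of cholesterol is itself part of what the drug does — it is an intermediate outcome. Holding it fixed would remove that part of the effect; the total effect is the pooled difference.
The causal difference is the pooled difference: 0.543 − 0.616 = -0.073.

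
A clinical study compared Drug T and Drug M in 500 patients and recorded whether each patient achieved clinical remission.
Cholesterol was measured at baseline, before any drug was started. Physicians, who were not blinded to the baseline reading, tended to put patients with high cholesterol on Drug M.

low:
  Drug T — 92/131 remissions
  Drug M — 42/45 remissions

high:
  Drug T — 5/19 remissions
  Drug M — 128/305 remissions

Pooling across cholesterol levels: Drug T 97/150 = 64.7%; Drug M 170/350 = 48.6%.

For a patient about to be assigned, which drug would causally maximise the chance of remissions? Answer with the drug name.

Within every cholesterol level Drug M has the higher rate, yet pooled Drug T does — Simpson's reversal.
Cholesterol differs across drugs for reasons unrelated to any effect of the drug itself, and it separately predicts the outcome — a classic confounder. We must compare within cholesterol levels.
Within each level — low: 70.2% vs 93.3%; high: 26.3% vs 42.0% — Drug M is higher every time.

Drug M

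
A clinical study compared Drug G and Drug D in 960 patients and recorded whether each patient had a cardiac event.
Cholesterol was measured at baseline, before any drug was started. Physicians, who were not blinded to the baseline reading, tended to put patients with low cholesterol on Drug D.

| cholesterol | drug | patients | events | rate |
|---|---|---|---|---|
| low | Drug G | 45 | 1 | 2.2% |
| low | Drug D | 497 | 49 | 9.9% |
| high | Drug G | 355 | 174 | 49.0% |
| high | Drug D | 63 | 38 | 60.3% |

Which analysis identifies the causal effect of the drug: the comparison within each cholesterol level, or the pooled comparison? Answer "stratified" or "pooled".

The imbalance in cholesterol arose from how patients were allocated, not from anything the drug did; and cholesterol independently affects the outcome. The pooled gap is confounded — condition on cholesterol.
Within each level — low: 2.2% vs 9.9%; high: 49.0% vs 60.3% — Drug G is lower every time.

stratified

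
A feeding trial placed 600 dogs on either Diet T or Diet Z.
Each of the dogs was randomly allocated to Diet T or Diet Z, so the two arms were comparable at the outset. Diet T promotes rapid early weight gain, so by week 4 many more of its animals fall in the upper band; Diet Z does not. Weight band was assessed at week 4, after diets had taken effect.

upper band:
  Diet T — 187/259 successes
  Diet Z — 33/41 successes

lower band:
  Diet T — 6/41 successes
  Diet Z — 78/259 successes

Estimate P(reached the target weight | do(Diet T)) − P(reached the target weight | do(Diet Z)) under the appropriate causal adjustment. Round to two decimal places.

+0.27

Stratifying would compare diets among dogs the diets themselves sorted into week-4 weight band groups — a form of selection on an intermediate. The unconditioned pooled rates give the total causal effect.
The causal difference is the pooled difference: 0.643 − 0.370 = +0.273.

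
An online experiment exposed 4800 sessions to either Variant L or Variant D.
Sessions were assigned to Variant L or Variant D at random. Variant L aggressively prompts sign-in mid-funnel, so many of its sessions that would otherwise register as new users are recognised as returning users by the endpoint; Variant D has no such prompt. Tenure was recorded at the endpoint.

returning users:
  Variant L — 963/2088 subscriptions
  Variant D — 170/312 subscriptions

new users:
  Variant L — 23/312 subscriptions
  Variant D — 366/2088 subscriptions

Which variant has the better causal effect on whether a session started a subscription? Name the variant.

User tenure lies on the pathway variant → user tenure → outcome, so adjusting for it blocks the indirect effect. For the total causal effect of variant, use the unadjusted pooled rates.
Pooled: Variant L 41.1% vs Variant D 22.3%; Variant L is higher overall.

Variant L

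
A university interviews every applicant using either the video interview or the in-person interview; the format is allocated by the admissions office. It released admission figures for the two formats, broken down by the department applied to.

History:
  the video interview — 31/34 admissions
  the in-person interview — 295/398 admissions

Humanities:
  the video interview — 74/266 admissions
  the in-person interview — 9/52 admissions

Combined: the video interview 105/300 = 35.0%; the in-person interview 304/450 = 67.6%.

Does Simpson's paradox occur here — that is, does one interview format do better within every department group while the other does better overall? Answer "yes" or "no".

Within each department level (History 91.2% vs 74.1%; Humanities 27.8% vs 17.3%), the video interview has the higher rate every time. Pooled: 35.0% vs 67.6% — the in-person interview has the higher rate overall. The two comparisons disagree.

yes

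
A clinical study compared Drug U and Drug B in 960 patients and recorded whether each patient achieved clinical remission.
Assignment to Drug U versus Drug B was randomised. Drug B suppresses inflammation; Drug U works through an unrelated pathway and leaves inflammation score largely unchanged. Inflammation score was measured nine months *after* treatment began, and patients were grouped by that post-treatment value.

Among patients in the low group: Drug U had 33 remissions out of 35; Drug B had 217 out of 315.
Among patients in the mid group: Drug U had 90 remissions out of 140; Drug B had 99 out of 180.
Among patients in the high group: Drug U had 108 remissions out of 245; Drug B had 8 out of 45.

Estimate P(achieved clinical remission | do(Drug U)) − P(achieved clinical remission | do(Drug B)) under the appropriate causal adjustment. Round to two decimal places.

The distribution of inflammation score is itself part of what the drug does — it is an intermediate outcome. Holding it fixed would remove that part of the effect; the total effect is the pooled difference.
The causal difference is the pooled difference: 0.550 − 0.600 = -0.050.

-0.05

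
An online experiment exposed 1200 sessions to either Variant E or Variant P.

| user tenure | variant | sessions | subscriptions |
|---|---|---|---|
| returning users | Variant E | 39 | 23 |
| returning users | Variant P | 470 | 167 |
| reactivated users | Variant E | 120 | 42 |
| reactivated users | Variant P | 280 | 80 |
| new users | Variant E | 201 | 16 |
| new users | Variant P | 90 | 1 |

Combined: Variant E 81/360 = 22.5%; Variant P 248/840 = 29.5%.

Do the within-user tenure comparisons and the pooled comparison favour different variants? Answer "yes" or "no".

Within each user tenure level (returning users 59.0% vs 35.5%; reactivated users 35.0% vs 28.6%; new users 8.0% vs 1.1%), Variant E has the higher rate every time. Pooled: 22.5% vs 29.5% — Variant P has the higher rate overall. The two comparisons disagree.

yes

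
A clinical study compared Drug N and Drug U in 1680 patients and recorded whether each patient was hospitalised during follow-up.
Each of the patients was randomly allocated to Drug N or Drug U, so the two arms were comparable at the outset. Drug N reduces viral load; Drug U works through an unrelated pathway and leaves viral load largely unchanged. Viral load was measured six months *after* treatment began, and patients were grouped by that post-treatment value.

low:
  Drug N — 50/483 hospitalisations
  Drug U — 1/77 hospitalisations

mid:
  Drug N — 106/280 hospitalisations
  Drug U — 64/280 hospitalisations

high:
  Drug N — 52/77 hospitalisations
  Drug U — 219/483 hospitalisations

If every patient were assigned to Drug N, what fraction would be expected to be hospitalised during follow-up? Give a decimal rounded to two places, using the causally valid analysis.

Viral load here is a post-treatment variable shaped by the drug; conditioning on it would introduce bias rather than remove it. The overall comparison is the causal one.
So P(outcome | do(Drug N)) is just the pooled rate for Drug N: 208/840 = 0.248.

0.25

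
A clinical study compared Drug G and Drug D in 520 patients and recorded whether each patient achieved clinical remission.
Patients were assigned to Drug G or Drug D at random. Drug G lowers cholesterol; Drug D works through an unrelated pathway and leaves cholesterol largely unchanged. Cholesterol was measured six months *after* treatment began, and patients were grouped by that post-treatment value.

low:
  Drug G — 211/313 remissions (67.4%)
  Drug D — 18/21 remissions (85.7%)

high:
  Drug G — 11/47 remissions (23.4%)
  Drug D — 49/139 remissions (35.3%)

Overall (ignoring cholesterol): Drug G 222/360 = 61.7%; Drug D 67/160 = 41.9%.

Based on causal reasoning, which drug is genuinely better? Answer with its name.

The stratified and pooled comparisons disagree (Drug D wins within each cholesterol; Drug G wins overall), so the answer turns on the causal role of cholesterol.
Stratifying would compare drugs among patients the drugs themselves sorted into cholesterol groups — a form of selection on an intermediate. The unconditioned pooled rates give the total causal effect.
Pooled: Drug G 61.7% vs Drug D 41.9%; Drug G is higher overall.

Drug G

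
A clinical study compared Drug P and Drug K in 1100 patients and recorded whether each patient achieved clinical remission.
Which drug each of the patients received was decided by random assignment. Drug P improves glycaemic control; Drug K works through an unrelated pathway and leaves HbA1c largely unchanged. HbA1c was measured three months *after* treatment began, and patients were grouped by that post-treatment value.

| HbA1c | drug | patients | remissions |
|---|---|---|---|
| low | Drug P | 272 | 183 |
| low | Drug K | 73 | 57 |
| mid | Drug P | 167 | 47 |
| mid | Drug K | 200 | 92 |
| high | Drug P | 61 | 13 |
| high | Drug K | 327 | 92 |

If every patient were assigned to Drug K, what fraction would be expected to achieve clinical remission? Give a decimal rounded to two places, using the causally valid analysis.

The stratified and pooled comparisons disagree (Drug K wins within each HbA1c; Drug P wins overall), so the answer turns on the causal role of HbA1c.
HbA1c here is a post-treatment variable shaped by the drug; conditioning on it would introduce bias rather than remove it. The overall comparison is the causal one.
So P(outcome | do(Drug K)) is just the pooled rate for Drug K: 241/600 = 0.402.

0.40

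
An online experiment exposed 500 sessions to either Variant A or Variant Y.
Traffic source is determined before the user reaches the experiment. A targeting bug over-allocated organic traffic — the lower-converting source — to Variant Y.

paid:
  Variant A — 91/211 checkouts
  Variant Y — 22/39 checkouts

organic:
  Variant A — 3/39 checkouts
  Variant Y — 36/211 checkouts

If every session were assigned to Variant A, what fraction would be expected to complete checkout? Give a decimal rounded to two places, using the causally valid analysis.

0.25

Traffic source satisfies the back-door criterion: it is not a descendant of the variant, and it blocks the spurious path from variant to outcome. Adjusting for it (i.e., using the within-traffic source rates) gives the causal effect.
Standardising Variant A to the population traffic source mix: 0.500·91/211 + 0.500·3/39 = 0.254.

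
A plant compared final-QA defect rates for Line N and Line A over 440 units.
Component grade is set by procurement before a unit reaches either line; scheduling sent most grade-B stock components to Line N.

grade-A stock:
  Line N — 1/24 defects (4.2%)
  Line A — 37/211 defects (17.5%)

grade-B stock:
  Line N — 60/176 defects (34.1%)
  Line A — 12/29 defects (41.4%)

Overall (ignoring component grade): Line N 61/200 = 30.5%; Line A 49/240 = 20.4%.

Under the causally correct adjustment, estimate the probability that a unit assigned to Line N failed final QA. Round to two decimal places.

0.18

Component grade is set before the line has any effect — it is not caused by the line — and it independently drives the outcome. That makes it a confounder, so the causal comparison is within component grade levels.
Standardising Line N to the population component grade mix: 0.534·1/24 + 0.466·60/176 = 0.181.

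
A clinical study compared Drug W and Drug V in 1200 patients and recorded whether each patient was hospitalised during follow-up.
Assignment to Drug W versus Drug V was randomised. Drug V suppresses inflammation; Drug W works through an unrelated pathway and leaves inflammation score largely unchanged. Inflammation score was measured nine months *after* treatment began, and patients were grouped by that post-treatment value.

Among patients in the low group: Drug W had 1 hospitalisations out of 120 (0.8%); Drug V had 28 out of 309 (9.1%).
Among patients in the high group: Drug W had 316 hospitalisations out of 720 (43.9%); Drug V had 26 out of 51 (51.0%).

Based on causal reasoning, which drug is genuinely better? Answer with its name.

Inflammation score is recorded after the drug and is itself shifted by it — it sits on the causal path from drug to outcome. Conditioning on a mediator would strip out part of the effect we want; the pooled comparison gives the total causal effect.
Pooled: Drug W 37.7% vs Drug V 15.0%; Drug V is lower overall.

Drug V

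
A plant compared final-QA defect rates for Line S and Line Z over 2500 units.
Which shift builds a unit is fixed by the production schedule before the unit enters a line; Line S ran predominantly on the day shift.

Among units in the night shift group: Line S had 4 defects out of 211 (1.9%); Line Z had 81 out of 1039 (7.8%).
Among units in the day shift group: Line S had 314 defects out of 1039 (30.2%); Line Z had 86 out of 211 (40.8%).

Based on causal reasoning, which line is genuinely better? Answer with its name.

Line S

Within every shift level Line S has the lower rate, yet pooled Line Z does — Simpson's reversal.
Nothing the line does changes shift; the imbalance is an allocation artefact. With shift also predicting the outcome, the pooled figure is confounded, and the within-stratum comparison is the causal one.
Within each level — night shift: 1.9% vs 7.8%; day shift: 30.2% vs 40.8% — Line S is lower every time.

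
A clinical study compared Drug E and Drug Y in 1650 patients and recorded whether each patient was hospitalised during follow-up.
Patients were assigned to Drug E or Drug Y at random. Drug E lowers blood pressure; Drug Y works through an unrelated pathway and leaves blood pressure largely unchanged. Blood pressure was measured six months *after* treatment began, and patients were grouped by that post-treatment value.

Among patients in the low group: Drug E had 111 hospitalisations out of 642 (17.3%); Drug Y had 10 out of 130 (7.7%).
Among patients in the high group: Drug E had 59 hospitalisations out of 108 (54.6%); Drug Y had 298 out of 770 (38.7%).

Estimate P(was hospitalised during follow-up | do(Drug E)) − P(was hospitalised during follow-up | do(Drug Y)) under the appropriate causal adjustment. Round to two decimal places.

The blood pressure-specific comparison favours Drug Y throughout, but the pooled figures favour Drug E. The question is whether to condition on blood pressure.
Blood pressure here is a post-treatment variable shaped by the drug; conditioning on it would introduce bias rather than remove it. The overall comparison is the causal one.
The causal difference is the pooled difference: 0.227 − 0.342 = -0.116.

-0.12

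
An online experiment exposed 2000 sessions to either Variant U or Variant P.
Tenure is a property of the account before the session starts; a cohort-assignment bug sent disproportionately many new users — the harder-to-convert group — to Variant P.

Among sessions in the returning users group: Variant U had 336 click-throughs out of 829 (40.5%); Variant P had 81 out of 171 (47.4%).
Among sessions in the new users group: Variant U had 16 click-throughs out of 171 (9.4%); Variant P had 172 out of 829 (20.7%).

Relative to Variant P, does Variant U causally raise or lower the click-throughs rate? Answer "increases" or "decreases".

decreases

Variant P is higher inside every user tenure stratum but Variant U is higher in aggregate. Whether to stratify depends on how user tenure relates to the variant.
The imbalance in user tenure arose from how sessions were allocated, not from anything the variant did; and user tenure independently affects the outcome. The pooled gap is confounded — condition on user tenure.
Within each level — returning users: 40.5% vs 47.4%; new users: 9.4% vs 20.7% — Variant P is higher every time.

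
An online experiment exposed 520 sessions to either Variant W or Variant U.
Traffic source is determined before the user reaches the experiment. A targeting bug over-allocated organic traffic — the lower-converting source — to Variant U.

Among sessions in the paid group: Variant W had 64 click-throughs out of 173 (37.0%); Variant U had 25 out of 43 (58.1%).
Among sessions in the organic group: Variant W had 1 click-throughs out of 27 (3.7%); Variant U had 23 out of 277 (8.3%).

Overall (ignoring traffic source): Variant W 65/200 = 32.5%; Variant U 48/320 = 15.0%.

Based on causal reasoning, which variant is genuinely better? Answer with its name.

Within every traffic source level Variant U has the higher rate, yet pooled Variant W does — Simpson's reversal.
Traffic source differs across variants for reasons unrelated to any effect of the variant itself, and it separately predicts the outcome — a classic confounder. We must compare within traffic source levels.
Within each level — paid: 37.0% vs 58.1%; organic: 3.7% vs 8.3% — Variant U is higher every time.

Variant U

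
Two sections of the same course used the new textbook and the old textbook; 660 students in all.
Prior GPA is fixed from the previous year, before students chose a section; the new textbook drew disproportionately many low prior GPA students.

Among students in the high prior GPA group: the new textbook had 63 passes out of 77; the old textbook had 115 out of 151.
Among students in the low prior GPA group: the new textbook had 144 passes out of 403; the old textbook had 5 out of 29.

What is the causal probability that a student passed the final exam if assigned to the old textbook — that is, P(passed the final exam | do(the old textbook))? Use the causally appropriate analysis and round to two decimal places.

0.38

Within every prior GPA band level the new textbook has the higher rate, yet pooled the old textbook does — Simpson's reversal.
The imbalance in prior GPA band arose from how students were allocated, not from anything the teaching method did; and prior GPA band independently affects the outcome. The pooled gap is confounded — condition on prior GPA band.
Standardising the old textbook to the population prior GPA band mix: 0.345·115/151 + 0.655·5/29 = 0.376.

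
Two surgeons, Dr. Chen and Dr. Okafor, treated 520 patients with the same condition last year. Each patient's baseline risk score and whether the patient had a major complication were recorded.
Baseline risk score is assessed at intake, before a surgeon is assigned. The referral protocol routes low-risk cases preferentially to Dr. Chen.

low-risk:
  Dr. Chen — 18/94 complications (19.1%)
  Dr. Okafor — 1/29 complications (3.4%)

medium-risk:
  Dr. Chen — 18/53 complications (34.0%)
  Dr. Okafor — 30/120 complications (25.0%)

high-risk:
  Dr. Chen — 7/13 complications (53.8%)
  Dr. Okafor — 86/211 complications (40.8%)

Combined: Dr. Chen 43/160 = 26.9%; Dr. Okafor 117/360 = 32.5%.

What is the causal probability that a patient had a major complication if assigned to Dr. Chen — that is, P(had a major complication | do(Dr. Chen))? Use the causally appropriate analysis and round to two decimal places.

Baseline risk score is set before the surgeon has any effect — it is not caused by the surgeon — and it independently drives the outcome. That makes it a confounder, so the causal comparison is within baseline risk score levels.
Standardising Dr. Chen to the population baseline risk score mix: 0.237·18/94 + 0.333·18/53 + 0.431·7/13 = 0.390.

0.39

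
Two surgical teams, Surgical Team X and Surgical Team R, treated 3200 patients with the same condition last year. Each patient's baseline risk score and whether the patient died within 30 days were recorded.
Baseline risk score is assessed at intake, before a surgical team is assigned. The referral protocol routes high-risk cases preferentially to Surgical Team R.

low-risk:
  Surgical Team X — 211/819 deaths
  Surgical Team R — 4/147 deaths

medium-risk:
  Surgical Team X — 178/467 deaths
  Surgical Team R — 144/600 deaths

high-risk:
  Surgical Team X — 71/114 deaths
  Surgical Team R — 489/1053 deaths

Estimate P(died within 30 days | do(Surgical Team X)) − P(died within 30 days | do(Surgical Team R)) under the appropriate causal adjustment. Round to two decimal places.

The imbalance in baseline risk score arose from how patients were allocated, not from anything the surgical team did; and baseline risk score independently affects the outcome. The pooled gap is confounded — condition on baseline risk score.
Adjusting over the population distribution of baseline risk score: 0.302·(0.258−0.027) + 0.333·(0.381−0.240) + 0.365·(0.623−0.464) = +0.174.

+0.17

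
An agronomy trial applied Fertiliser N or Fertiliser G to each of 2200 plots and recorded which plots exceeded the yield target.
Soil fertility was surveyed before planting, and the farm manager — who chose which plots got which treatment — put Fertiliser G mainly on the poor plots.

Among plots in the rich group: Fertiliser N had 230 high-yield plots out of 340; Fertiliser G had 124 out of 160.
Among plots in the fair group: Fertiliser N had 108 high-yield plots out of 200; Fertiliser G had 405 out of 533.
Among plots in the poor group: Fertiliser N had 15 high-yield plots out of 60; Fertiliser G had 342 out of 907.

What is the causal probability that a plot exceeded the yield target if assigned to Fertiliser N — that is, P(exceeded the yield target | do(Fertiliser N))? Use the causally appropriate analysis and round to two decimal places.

Within every soil fertility level Fertiliser G has the higher rate, yet pooled Fertiliser N does — Simpson's reversal.
Soil fertility differs across fertilisers for reasons unrelated to any effect of the fertiliser itself, and it separately predicts the outcome — a classic confounder. We must compare within soil fertility levels.
Standardising Fertiliser N to the population soil fertility mix: 0.227·230/340 + 0.333·108/200 + 0.440·15/60 = 0.444.

0.44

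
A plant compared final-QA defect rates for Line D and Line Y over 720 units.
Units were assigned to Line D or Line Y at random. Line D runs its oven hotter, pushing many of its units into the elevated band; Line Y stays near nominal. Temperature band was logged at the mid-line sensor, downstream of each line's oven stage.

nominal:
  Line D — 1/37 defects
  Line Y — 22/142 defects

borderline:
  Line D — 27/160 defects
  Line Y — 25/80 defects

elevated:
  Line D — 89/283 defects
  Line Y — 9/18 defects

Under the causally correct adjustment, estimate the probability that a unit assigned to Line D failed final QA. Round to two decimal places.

0.24

In-process temperature band lies on the pathway line → in-process temperature band → outcome, so adjusting for it blocks the indirect effect. For the total causal effect of line, use the unadjusted pooled rates.
So P(outcome | do(Line D)) is just the pooled rate for Line D: 117/480 = 0.244.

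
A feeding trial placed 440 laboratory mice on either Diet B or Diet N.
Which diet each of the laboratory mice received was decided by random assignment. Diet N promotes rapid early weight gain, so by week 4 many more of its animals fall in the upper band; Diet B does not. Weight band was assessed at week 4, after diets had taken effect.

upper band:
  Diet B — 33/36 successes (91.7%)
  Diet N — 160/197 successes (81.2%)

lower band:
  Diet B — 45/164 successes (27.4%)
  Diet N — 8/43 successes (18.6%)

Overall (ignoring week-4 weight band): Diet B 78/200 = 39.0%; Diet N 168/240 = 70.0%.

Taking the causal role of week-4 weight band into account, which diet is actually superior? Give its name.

Diet N

The distribution of week-4 weight band is itself part of what the diet does — it is an intermediate outcome. Holding it fixed would remove that part of the effect; the total effect is the pooled difference.
Pooled: Diet B 39.0% vs Diet N 70.0%; Diet N is higher overall.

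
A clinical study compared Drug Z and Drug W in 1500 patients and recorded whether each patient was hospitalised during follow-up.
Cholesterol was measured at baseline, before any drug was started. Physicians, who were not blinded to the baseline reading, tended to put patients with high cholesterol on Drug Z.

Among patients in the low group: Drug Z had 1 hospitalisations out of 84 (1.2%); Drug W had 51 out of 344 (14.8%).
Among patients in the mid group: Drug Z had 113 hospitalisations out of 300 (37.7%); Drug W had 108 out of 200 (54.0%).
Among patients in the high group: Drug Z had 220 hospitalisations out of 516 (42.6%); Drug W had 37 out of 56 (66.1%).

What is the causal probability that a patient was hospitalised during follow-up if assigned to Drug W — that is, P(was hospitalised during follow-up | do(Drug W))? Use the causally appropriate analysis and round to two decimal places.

Drug Z is lower inside every cholesterol stratum but Drug W is lower in aggregate. Whether to stratify depends on how cholesterol relates to the drug.
Cholesterol satisfies the back-door criterion: it is not a descendant of the drug, and it blocks the spurious path from drug to outcome. Adjusting for it (i.e., using the within-cholesterol rates) gives the causal effect.
Standardising Drug W to the population cholesterol mix: 0.285·51/344 + 0.333·108/200 + 0.381·37/56 = 0.474.

0.47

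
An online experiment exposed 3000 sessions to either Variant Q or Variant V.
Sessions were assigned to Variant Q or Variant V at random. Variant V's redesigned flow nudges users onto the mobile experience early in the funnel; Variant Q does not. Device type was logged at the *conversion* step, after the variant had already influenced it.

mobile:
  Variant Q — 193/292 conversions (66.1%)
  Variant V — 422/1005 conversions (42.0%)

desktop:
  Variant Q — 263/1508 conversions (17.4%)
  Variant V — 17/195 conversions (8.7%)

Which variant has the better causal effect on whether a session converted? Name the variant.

Variant V

Device type here is a post-treatment variable shaped by the variant; conditioning on it would introduce bias rather than remove it. The overall comparison is the causal one.
Pooled: Variant Q 25.3% vs Variant V 36.6%; Variant V is higher overall.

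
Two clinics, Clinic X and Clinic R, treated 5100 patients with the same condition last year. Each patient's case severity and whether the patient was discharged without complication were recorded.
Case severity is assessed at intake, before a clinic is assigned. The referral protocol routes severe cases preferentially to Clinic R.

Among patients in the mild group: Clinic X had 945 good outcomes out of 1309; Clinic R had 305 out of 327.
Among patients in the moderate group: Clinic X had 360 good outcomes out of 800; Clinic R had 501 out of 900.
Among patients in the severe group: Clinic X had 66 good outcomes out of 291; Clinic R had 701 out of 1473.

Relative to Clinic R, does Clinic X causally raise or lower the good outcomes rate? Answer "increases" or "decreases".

decreases

Case severity satisfies the back-door criterion: it is not a descendant of the clinic, and it blocks the spurious path from clinic to outcome. Adjusting for it (i.e., using the within-case severity rates) gives the causal effect.
Within each level — mild: 72.2% vs 93.3%; moderate: 45.0% vs 55.7%; severe: 22.7% vs 47.6% — Clinic R is higher every time.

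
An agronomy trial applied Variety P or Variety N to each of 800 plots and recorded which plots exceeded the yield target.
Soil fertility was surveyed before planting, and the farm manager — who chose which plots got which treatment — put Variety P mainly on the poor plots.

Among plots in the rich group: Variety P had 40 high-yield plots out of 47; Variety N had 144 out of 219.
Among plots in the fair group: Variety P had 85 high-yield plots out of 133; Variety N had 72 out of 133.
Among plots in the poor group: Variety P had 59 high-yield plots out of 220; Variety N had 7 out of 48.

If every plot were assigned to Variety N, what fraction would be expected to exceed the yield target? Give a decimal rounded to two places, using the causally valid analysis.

Variety P is higher inside every soil fertility stratum but Variety N is higher in aggregate. Whether to stratify depends on how soil fertility relates to the variety.
Nothing the variety does changes soil fertility; the imbalance is an allocation artefact. With soil fertility also predicting the outcome, the pooled figure is confounded, and the within-stratum comparison is the causal one.
Standardising Variety N to the population soil fertility mix: 0.333·144/219 + 0.333·72/133 + 0.335·7/48 = 0.447.

0.45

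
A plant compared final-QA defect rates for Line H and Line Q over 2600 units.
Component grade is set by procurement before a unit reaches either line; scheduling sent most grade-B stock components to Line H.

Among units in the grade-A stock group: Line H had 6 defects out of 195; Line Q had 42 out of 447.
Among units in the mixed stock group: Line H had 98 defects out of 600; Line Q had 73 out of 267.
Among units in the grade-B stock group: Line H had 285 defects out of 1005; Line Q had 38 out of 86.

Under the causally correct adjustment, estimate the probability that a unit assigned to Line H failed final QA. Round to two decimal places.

Component grade differs across lines for reasons unrelated to any effect of the line itself, and it separately predicts the outcome — a classic confounder. We must compare within component grade levels.
Standardising Line H to the population component grade mix: 0.247·6/195 + 0.333·98/600 + 0.420·285/1005 = 0.181.

0.18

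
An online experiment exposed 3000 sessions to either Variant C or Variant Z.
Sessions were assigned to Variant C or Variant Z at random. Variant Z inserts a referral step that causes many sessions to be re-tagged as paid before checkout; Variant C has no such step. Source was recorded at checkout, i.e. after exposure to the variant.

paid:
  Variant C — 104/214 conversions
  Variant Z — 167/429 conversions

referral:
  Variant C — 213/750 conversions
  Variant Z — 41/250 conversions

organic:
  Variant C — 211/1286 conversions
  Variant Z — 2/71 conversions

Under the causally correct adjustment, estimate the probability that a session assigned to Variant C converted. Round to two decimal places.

Traffic source lies on the pathway variant → traffic source → outcome, so adjusting for it blocks the indirect effect. For the total causal effect of variant, use the unadjusted pooled rates.
So P(outcome | do(Variant C)) is just the pooled rate for Variant C: 528/2250 = 0.235.

0.23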